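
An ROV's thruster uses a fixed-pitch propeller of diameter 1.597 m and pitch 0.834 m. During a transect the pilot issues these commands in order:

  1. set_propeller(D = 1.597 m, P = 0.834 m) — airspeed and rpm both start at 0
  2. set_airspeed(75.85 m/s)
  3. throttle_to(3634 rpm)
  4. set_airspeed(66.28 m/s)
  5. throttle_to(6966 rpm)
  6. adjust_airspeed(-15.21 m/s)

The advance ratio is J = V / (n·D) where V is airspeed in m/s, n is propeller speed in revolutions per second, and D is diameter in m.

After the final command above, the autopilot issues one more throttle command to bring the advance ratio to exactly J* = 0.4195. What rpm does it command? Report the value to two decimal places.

set_propeller: D = 1.597 m, P = 0.834 m (p = P/D = 0.522229); state ← (V=0, rpm=0)
set_airspeed(75.85): V ← 75.85 m/s
throttle_to(3634): rpm ← 3634
set_airspeed(66.28): V ← 66.28 m/s
throttle_to(6966): rpm ← 6966
adjust_airspeed(-15.21): V ← 66.28 -15.21 = 51.07 m/s
final state: V = 51.07 m/s, rpm = 6966 → n = rpm/60 = 116.100000 rev/s
target J* = 0.4195; solve J* = V/(n·D) for n: n = V/(J*·D) = 51.07/(0.4195 × 1.597) = 76.230537 rev/s
rpm = 60·n = 4573.832193

rpm = 4573.83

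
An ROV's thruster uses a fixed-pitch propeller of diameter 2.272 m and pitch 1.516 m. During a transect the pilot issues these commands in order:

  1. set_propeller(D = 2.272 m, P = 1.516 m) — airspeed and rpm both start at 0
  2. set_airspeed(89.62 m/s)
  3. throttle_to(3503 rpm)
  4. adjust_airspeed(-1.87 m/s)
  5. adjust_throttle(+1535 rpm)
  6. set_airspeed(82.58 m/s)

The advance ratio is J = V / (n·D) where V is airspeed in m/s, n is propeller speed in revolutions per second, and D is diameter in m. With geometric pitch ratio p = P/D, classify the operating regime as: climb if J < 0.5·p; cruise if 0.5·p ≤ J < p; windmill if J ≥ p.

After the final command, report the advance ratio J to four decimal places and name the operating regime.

J = 0.4329, regime = cruise

set_propeller: D = 2.272 m, P = 1.516 m (p = P/D = 0.667254); state ← (V=0, rpm=0)
set_airspeed(89.62): V ← 89.62 m/s
throttle_to(3503): rpm ← 3503
adjust_airspeed(-1.87): V ← 89.62 -1.87 = 87.75 m/s
adjust_throttle(+1535): rpm ← 3503 +1535 = 5038
set_airspeed(82.58): V ← 82.58 m/s
final state: V = 82.58 m/s, rpm = 5038 → n = rpm/60 = 83.966667 rev/s
J = V / (n·D) = 82.58 / (83.966667 × 2.272) = 0.432872
regime bands: climb J<0.3336 | cruise [0.3336, 0.6673) | windmill J≥0.6673
J = 0.4329 → cruise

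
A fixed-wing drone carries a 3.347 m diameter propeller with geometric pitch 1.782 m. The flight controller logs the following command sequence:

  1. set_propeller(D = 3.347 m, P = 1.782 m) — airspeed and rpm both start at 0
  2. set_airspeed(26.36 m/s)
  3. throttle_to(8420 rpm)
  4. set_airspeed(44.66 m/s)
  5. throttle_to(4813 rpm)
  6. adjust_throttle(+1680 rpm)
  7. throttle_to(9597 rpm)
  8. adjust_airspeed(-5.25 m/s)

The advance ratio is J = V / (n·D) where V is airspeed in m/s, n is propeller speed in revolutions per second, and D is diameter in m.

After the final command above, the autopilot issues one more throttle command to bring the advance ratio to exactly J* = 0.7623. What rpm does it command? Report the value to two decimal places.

rpm = 926.78

set_propeller: D = 3.347 m, P = 1.782 m (p = P/D = 0.532417); state ← (V=0, rpm=0)
set_airspeed(26.36): V ← 26.36 m/s
throttle_to(8420): rpm ← 8420
set_airspeed(44.66): V ← 44.66 m/s
throttle_to(4813): rpm ← 4813
adjust_throttle(+1680): rpm ← 4813 +1680 = 6493
throttle_to(9597): rpm ← 9597
adjust_airspeed(-5.25): V ← 44.66 -5.25 = 39.41 m/s
final state: V = 39.41 m/s, rpm = 9597 → n = rpm/60 = 159.950000 rev/s
target J* = 0.7623; solve J* = V/(n·D) for n: n = V/(J*·D) = 39.41/(0.7623 × 3.347) = 15.446312 rev/s
rpm = 60·n = 926.778720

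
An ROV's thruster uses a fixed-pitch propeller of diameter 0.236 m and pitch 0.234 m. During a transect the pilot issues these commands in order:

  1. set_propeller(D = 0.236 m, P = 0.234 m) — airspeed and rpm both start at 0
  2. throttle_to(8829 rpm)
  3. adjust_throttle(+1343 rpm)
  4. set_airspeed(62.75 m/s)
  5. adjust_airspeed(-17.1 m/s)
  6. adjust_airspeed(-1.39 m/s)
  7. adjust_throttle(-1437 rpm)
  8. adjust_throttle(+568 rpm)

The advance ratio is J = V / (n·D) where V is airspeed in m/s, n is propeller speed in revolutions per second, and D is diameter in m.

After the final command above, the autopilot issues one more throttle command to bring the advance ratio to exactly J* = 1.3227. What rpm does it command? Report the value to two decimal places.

rpm = 8507.25

set_propeller: D = 0.236 m, P = 0.234 m (p = P/D = 0.991525); state ← (V=0, rpm=0)
throttle_to(8829): rpm ← 8829
adjust_throttle(+1343): rpm ← 8829 +1343 = 10172
set_airspeed(62.75): V ← 62.75 m/s
adjust_airspeed(-17.1): V ← 62.75 -17.1 = 45.65 m/s
adjust_airspeed(-1.39): V ← 45.65 -1.39 = 44.26 m/s
adjust_throttle(-1437): rpm ← 10172 -1437 = 8735
adjust_throttle(+568): rpm ← 8735 +568 = 9303
final state: V = 44.26 m/s, rpm = 9303 → n = rpm/60 = 155.050000 rev/s
target J* = 1.3227; solve J* = V/(n·D) for n: n = V/(J*·D) = 44.26/(1.3227 × 0.236) = 141.787535 rev/s
rpm = 60·n = 8507.252115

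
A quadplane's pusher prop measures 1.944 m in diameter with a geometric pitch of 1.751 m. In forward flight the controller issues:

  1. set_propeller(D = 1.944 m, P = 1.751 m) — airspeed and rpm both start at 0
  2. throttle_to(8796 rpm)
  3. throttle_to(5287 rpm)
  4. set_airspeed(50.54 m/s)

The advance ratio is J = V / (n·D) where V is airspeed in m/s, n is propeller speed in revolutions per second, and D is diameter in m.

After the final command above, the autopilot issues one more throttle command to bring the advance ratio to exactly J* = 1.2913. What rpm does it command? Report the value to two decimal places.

rpm = 1207.99

set_propeller: D = 1.944 m, P = 1.751 m (p = P/D = 0.900720); state ← (V=0, rpm=0)
throttle_to(8796): rpm ← 8796
throttle_to(5287): rpm ← 5287
set_airspeed(50.54): V ← 50.54 m/s
final state: V = 50.54 m/s, rpm = 5287 → n = rpm/60 = 88.116667 rev/s
target J* = 1.2913; solve J* = V/(n·D) for n: n = V/(J*·D) = 50.54/(1.2913 × 1.944) = 20.133154 rev/s
rpm = 60·n = 1207.989269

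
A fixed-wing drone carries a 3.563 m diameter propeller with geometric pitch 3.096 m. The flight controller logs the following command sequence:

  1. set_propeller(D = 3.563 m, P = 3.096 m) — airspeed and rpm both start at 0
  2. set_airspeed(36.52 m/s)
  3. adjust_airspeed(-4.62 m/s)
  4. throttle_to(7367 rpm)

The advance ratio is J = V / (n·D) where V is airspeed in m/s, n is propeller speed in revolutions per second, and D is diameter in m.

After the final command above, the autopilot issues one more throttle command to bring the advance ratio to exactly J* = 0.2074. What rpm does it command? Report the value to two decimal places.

rpm = 2590.10

set_propeller: D = 3.563 m, P = 3.096 m (p = P/D = 0.868931); state ← (V=0, rpm=0)
set_airspeed(36.52): V ← 36.52 m/s
adjust_airspeed(-4.62): V ← 36.52 -4.62 = 31.9 m/s
throttle_to(7367): rpm ← 7367
final state: V = 31.9 m/s, rpm = 7367 → n = rpm/60 = 122.783333 rev/s
target J* = 0.2074; solve J* = V/(n·D) for n: n = V/(J*·D) = 31.9/(0.2074 × 3.563) = 43.168416 rev/s
rpm = 60·n = 2590.104933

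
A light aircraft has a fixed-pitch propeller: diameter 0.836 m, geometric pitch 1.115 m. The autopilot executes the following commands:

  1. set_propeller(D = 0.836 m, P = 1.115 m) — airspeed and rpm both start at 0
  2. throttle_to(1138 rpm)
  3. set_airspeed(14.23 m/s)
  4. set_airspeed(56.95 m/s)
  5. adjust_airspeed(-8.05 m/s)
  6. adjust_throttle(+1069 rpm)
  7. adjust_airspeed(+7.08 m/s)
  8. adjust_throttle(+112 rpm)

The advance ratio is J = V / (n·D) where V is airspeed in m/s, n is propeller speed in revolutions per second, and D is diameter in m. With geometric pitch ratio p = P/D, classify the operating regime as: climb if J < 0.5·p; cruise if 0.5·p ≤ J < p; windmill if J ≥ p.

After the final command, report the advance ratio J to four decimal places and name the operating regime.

set_propeller: D = 0.836 m, P = 1.115 m (p = P/D = 1.333732); state ← (V=0, rpm=0)
throttle_to(1138): rpm ← 1138
set_airspeed(14.23): V ← 14.23 m/s
set_airspeed(56.95): V ← 56.95 m/s
adjust_airspeed(-8.05): V ← 56.95 -8.05 = 48.9 m/s
adjust_throttle(+1069): rpm ← 1138 +1069 = 2207
adjust_airspeed(+7.08): V ← 48.9 +7.08 = 55.98 m/s
adjust_throttle(+112): rpm ← 2207 +112 = 2319
final state: V = 55.98 m/s, rpm = 2319 → n = rpm/60 = 38.650000 rev/s
J = V / (n·D) = 55.98 / (38.650000 × 0.836) = 1.732515
regime bands: climb J<0.6669 | cruise [0.6669, 1.3337) | windmill J≥1.3337
J = 1.7325 → windmill

J = 1.7325, regime = windmill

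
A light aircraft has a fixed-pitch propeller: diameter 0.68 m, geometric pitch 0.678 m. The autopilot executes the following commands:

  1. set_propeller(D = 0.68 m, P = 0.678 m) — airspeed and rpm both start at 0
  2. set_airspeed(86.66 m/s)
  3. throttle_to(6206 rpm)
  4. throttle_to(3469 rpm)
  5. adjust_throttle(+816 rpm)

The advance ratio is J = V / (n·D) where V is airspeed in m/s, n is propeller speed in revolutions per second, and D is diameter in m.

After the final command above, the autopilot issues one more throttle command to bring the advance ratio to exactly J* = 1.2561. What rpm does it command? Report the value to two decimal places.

set_propeller: D = 0.68 m, P = 0.678 m (p = P/D = 0.997059); state ← (V=0, rpm=0)
set_airspeed(86.66): V ← 86.66 m/s
throttle_to(6206): rpm ← 6206
throttle_to(3469): rpm ← 3469
adjust_throttle(+816): rpm ← 3469 +816 = 4285
final state: V = 86.66 m/s, rpm = 4285 → n = rpm/60 = 71.416667 rev/s
target J* = 1.2561; solve J* = V/(n·D) for n: n = V/(J*·D) = 86.66/(1.2561 × 0.68) = 101.457827 rev/s
rpm = 60·n = 6087.469619

rpm = 6087.47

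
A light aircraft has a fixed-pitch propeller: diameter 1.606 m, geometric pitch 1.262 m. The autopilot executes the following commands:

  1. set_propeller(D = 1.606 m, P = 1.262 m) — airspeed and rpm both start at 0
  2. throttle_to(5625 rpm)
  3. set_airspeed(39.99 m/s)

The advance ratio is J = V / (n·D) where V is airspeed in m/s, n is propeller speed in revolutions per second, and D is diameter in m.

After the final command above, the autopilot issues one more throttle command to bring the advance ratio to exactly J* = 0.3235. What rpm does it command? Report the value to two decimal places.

set_propeller: D = 1.606 m, P = 1.262 m (p = P/D = 0.785803); state ← (V=0, rpm=0)
throttle_to(5625): rpm ← 5625
set_airspeed(39.99): V ← 39.99 m/s
final state: V = 39.99 m/s, rpm = 5625 → n = rpm/60 = 93.750000 rev/s
target J* = 0.3235; solve J* = V/(n·D) for n: n = V/(J*·D) = 39.99/(0.3235 × 1.606) = 76.971789 rev/s
rpm = 60·n = 4618.307314

rpm = 4618.31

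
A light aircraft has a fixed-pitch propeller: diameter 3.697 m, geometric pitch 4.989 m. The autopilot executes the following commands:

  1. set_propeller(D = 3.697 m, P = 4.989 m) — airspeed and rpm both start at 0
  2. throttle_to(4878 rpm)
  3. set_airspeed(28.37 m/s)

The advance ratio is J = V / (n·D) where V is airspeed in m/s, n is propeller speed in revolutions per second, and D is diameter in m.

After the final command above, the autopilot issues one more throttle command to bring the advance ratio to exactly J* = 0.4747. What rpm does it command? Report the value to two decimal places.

set_propeller: D = 3.697 m, P = 4.989 m (p = P/D = 1.349473); state ← (V=0, rpm=0)
throttle_to(4878): rpm ← 4878
set_airspeed(28.37): V ← 28.37 m/s
final state: V = 28.37 m/s, rpm = 4878 → n = rpm/60 = 81.300000 rev/s
target J* = 0.4747; solve J* = V/(n·D) for n: n = V/(J*·D) = 28.37/(0.4747 × 3.697) = 16.165556 rev/s
rpm = 60·n = 969.933376

rpm = 969.93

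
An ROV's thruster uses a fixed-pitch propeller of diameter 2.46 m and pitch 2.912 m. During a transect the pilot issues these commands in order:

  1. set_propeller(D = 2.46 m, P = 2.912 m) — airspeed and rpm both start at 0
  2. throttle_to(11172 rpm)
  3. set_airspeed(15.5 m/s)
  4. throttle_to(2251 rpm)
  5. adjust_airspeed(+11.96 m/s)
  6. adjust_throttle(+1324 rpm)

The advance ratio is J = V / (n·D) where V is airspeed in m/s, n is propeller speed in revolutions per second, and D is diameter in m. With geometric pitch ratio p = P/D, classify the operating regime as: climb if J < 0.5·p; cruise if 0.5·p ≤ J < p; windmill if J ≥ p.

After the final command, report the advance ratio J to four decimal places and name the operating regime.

J = 0.1873, regime = climb

set_propeller: D = 2.46 m, P = 2.912 m (p = P/D = 1.183740); state ← (V=0, rpm=0)
throttle_to(11172): rpm ← 11172
set_airspeed(15.5): V ← 15.5 m/s
throttle_to(2251): rpm ← 2251
adjust_airspeed(+11.96): V ← 15.5 +11.96 = 27.46 m/s
adjust_throttle(+1324): rpm ← 2251 +1324 = 3575
final state: V = 27.46 m/s, rpm = 3575 → n = rpm/60 = 59.583333 rev/s
J = V / (n·D) = 27.46 / (59.583333 × 2.46) = 0.187344
regime bands: climb J<0.5919 | cruise [0.5919, 1.1837) | windmill J≥1.1837
J = 0.1873 → climb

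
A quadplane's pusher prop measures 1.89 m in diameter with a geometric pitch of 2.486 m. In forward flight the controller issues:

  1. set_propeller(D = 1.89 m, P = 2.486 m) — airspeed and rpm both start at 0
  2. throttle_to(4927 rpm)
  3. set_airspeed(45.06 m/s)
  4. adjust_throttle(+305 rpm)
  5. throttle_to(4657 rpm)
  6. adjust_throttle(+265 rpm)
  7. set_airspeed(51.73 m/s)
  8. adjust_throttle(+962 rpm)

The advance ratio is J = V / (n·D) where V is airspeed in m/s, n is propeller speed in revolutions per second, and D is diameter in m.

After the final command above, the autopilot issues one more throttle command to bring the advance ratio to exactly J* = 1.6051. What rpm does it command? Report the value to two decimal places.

rpm = 1023.13

set_propeller: D = 1.89 m, P = 2.486 m (p = P/D = 1.315344); state ← (V=0, rpm=0)
throttle_to(4927): rpm ← 4927
set_airspeed(45.06): V ← 45.06 m/s
adjust_throttle(+305): rpm ← 4927 +305 = 5232
throttle_to(4657): rpm ← 4657
adjust_throttle(+265): rpm ← 4657 +265 = 4922
set_airspeed(51.73): V ← 51.73 m/s
adjust_throttle(+962): rpm ← 4922 +962 = 5884
final state: V = 51.73 m/s, rpm = 5884 → n = rpm/60 = 98.066667 rev/s
target J* = 1.6051; solve J* = V/(n·D) for n: n = V/(J*·D) = 51.73/(1.6051 × 1.89) = 17.052128 rev/s
rpm = 60·n = 1023.127669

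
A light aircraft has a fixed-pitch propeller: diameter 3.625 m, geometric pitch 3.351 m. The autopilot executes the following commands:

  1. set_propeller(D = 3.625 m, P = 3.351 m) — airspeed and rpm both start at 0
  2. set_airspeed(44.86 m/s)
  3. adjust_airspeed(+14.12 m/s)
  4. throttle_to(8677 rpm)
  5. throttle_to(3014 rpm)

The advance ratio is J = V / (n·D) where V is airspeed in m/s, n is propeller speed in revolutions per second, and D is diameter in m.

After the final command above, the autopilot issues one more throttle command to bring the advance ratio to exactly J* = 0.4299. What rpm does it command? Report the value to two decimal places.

set_propeller: D = 3.625 m, P = 3.351 m (p = P/D = 0.924414); state ← (V=0, rpm=0)
set_airspeed(44.86): V ← 44.86 m/s
adjust_airspeed(+14.12): V ← 44.86 +14.12 = 58.98 m/s
throttle_to(8677): rpm ← 8677
throttle_to(3014): rpm ← 3014
final state: V = 58.98 m/s, rpm = 3014 → n = rpm/60 = 50.233333 rev/s
target J* = 0.4299; solve J* = V/(n·D) for n: n = V/(J*·D) = 58.98/(0.4299 × 3.625) = 37.846813 rev/s
rpm = 60·n = 2270.808769

rpm = 2270.81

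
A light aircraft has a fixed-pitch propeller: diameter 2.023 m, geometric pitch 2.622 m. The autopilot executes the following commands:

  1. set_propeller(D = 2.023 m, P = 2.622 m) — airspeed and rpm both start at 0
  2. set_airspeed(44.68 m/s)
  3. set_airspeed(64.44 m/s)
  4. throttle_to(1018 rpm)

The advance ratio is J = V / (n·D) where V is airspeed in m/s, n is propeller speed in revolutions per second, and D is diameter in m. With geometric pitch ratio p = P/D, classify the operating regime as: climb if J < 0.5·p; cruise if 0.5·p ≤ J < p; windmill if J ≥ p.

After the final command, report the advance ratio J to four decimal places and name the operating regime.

J = 1.8774, regime = windmill

set_propeller: D = 2.023 m, P = 2.622 m (p = P/D = 1.296095); state ← (V=0, rpm=0)
set_airspeed(44.68): V ← 44.68 m/s
set_airspeed(64.44): V ← 64.44 m/s
throttle_to(1018): rpm ← 1018
final state: V = 64.44 m/s, rpm = 1018 → n = rpm/60 = 16.966667 rev/s
J = V / (n·D) = 64.44 / (16.966667 × 2.023) = 1.877427
regime bands: climb J<0.6480 | cruise [0.6480, 1.2961) | windmill J≥1.2961
J = 1.8774 → windmill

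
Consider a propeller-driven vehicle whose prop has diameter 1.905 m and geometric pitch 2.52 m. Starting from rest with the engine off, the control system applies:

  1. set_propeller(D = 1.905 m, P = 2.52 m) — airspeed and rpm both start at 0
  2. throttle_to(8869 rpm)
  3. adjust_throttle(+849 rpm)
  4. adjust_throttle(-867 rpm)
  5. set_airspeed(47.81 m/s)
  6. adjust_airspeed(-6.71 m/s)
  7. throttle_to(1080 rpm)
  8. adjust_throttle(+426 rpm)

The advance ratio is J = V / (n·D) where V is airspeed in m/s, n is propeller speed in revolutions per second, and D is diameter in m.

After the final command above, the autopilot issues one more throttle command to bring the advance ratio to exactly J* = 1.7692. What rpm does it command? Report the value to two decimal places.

rpm = 731.68

set_propeller: D = 1.905 m, P = 2.52 m (p = P/D = 1.322835); state ← (V=0, rpm=0)
throttle_to(8869): rpm ← 8869
adjust_throttle(+849): rpm ← 8869 +849 = 9718
adjust_throttle(-867): rpm ← 9718 -867 = 8851
set_airspeed(47.81): V ← 47.81 m/s
adjust_airspeed(-6.71): V ← 47.81 -6.71 = 41.1 m/s
throttle_to(1080): rpm ← 1080
adjust_throttle(+426): rpm ← 1080 +426 = 1506
final state: V = 41.1 m/s, rpm = 1506 → n = rpm/60 = 25.100000 rev/s
target J* = 1.7692; solve J* = V/(n·D) for n: n = V/(J*·D) = 41.1/(1.7692 × 1.905) = 12.194666 rev/s
rpm = 60·n = 731.679962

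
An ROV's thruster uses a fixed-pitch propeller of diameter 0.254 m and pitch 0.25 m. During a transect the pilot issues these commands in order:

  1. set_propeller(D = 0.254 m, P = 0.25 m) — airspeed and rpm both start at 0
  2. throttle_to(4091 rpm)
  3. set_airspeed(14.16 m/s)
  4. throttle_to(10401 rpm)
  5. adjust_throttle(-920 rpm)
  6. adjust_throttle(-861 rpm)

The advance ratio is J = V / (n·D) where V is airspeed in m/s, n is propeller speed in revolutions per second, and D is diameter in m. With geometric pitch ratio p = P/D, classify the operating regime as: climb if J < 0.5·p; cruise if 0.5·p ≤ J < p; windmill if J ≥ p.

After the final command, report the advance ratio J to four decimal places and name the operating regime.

set_propeller: D = 0.254 m, P = 0.25 m (p = P/D = 0.984252); state ← (V=0, rpm=0)
throttle_to(4091): rpm ← 4091
set_airspeed(14.16): V ← 14.16 m/s
throttle_to(10401): rpm ← 10401
adjust_throttle(-920): rpm ← 10401 -920 = 9481
adjust_throttle(-861): rpm ← 9481 -861 = 8620
final state: V = 14.16 m/s, rpm = 8620 → n = rpm/60 = 143.666667 rev/s
J = V / (n·D) = 14.16 / (143.666667 × 0.254) = 0.388037
regime bands: climb J<0.4921 | cruise [0.4921, 0.9843) | windmill J≥0.9843
J = 0.3880 → climb

J = 0.3880, regime = climb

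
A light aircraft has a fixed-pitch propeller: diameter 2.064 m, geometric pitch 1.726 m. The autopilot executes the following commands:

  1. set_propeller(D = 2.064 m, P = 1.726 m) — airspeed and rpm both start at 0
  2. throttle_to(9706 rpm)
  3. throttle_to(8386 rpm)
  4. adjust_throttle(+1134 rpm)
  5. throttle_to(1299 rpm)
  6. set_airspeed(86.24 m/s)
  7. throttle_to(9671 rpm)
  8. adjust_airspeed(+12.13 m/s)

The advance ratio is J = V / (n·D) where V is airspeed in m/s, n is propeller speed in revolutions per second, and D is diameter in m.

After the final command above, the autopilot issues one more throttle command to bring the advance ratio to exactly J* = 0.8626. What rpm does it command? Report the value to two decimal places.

rpm = 3315.09

set_propeller: D = 2.064 m, P = 1.726 m (p = P/D = 0.836240); state ← (V=0, rpm=0)
throttle_to(9706): rpm ← 9706
throttle_to(8386): rpm ← 8386
adjust_throttle(+1134): rpm ← 8386 +1134 = 9520
throttle_to(1299): rpm ← 1299
set_airspeed(86.24): V ← 86.24 m/s
throttle_to(9671): rpm ← 9671
adjust_airspeed(+12.13): V ← 86.24 +12.13 = 98.37 m/s
final state: V = 98.37 m/s, rpm = 9671 → n = rpm/60 = 161.183333 rev/s
target J* = 0.8626; solve J* = V/(n·D) for n: n = V/(J*·D) = 98.37/(0.8626 × 2.064) = 55.251430 rev/s
rpm = 60·n = 3315.085814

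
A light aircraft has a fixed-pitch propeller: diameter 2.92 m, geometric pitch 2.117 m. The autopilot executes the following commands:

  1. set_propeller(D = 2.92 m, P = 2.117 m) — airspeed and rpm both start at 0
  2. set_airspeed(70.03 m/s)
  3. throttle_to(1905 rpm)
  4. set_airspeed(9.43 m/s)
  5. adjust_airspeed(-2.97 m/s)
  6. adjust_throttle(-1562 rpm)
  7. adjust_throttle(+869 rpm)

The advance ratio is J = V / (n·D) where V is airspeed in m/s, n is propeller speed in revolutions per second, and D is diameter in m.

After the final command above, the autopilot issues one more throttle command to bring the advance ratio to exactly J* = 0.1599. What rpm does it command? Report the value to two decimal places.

set_propeller: D = 2.92 m, P = 2.117 m (p = P/D = 0.725000); state ← (V=0, rpm=0)
set_airspeed(70.03): V ← 70.03 m/s
throttle_to(1905): rpm ← 1905
set_airspeed(9.43): V ← 9.43 m/s
adjust_airspeed(-2.97): V ← 9.43 -2.97 = 6.46 m/s
adjust_throttle(-1562): rpm ← 1905 -1562 = 343
adjust_throttle(+869): rpm ← 343 +869 = 1212
final state: V = 6.46 m/s, rpm = 1212 → n = rpm/60 = 20.200000 rev/s
target J* = 0.1599; solve J* = V/(n·D) for n: n = V/(J*·D) = 6.46/(0.1599 × 2.92) = 13.835702 rev/s
rpm = 60·n = 830.142127

rpm = 830.14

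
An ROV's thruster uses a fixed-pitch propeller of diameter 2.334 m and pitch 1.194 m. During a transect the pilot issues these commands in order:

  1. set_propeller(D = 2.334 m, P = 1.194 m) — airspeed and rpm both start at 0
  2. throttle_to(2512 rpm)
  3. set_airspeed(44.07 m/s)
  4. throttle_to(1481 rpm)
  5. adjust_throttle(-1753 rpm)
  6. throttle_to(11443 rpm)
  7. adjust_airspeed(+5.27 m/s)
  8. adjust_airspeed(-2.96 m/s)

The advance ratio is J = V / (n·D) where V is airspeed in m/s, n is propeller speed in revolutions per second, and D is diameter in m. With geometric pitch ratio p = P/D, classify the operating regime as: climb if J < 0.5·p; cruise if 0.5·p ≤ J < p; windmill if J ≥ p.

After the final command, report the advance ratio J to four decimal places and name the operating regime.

set_propeller: D = 2.334 m, P = 1.194 m (p = P/D = 0.511568); state ← (V=0, rpm=0)
throttle_to(2512): rpm ← 2512
set_airspeed(44.07): V ← 44.07 m/s
throttle_to(1481): rpm ← 1481
adjust_throttle(-1753): rpm ← 1481 -1753 = -272
throttle_to(11443): rpm ← 11443
adjust_airspeed(+5.27): V ← 44.07 +5.27 = 49.34 m/s
adjust_airspeed(-2.96): V ← 49.34 -2.96 = 46.38 m/s
final state: V = 46.38 m/s, rpm = 11443 → n = rpm/60 = 190.716667 rev/s
J = V / (n·D) = 46.38 / (190.716667 × 2.334) = 0.104194
regime bands: climb J<0.2558 | cruise [0.2558, 0.5116) | windmill J≥0.5116
J = 0.1042 → climb

J = 0.1042, regime = climb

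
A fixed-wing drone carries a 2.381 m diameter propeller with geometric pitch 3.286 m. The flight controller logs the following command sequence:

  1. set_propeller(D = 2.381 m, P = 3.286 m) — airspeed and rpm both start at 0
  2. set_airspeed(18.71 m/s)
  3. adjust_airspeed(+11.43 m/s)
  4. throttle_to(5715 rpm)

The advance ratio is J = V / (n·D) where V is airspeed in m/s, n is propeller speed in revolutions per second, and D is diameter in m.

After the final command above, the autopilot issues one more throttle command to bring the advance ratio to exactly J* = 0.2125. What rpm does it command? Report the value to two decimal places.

rpm = 3574.18

set_propeller: D = 2.381 m, P = 3.286 m (p = P/D = 1.380092); state ← (V=0, rpm=0)
set_airspeed(18.71): V ← 18.71 m/s
adjust_airspeed(+11.43): V ← 18.71 +11.43 = 30.14 m/s
throttle_to(5715): rpm ← 5715
final state: V = 30.14 m/s, rpm = 5715 → n = rpm/60 = 95.250000 rev/s
target J* = 0.2125; solve J* = V/(n·D) for n: n = V/(J*·D) = 30.14/(0.2125 × 2.381) = 59.569632 rev/s
rpm = 60·n = 3574.177928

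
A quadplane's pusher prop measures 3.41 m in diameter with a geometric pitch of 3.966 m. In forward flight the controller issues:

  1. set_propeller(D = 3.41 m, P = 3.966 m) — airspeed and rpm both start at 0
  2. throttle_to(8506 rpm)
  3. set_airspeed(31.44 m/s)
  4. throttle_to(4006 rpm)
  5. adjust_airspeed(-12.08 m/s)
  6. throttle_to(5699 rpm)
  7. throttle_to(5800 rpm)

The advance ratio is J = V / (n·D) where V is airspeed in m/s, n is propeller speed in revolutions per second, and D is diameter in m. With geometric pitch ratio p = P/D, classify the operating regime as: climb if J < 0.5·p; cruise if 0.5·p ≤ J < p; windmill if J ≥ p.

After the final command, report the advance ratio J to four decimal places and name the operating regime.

set_propeller: D = 3.41 m, P = 3.966 m (p = P/D = 1.163050); state ← (V=0, rpm=0)
throttle_to(8506): rpm ← 8506
set_airspeed(31.44): V ← 31.44 m/s
throttle_to(4006): rpm ← 4006
adjust_airspeed(-12.08): V ← 31.44 -12.08 = 19.36 m/s
throttle_to(5699): rpm ← 5699
throttle_to(5800): rpm ← 5800
final state: V = 19.36 m/s, rpm = 5800 → n = rpm/60 = 96.666667 rev/s
J = V / (n·D) = 19.36 / (96.666667 × 3.41) = 0.058732
regime bands: climb J<0.5815 | cruise [0.5815, 1.1630) | windmill J≥1.1630
J = 0.0587 → climb

J = 0.0587, regime = climb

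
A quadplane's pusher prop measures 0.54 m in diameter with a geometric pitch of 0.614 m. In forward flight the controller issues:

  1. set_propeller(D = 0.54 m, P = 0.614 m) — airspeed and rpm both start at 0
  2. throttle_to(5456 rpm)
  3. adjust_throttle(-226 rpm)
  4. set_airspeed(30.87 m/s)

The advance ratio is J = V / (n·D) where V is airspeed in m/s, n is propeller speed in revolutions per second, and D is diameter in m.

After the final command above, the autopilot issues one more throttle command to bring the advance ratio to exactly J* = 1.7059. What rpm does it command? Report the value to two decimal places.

rpm = 2010.67

set_propeller: D = 0.54 m, P = 0.614 m (p = P/D = 1.137037); state ← (V=0, rpm=0)
throttle_to(5456): rpm ← 5456
adjust_throttle(-226): rpm ← 5456 -226 = 5230
set_airspeed(30.87): V ← 30.87 m/s
final state: V = 30.87 m/s, rpm = 5230 → n = rpm/60 = 87.166667 rev/s
target J* = 1.7059; solve J* = V/(n·D) for n: n = V/(J*·D) = 30.87/(1.7059 × 0.54) = 33.511148 rev/s
rpm = 60·n = 2010.668855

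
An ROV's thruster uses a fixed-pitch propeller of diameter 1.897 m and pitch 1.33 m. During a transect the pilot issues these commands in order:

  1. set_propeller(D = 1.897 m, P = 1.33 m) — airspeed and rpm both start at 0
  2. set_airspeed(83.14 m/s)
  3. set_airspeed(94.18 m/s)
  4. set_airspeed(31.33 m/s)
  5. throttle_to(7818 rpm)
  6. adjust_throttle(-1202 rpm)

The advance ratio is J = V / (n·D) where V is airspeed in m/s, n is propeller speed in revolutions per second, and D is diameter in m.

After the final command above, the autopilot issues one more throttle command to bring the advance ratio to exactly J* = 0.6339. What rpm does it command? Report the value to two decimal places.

rpm = 1563.23

set_propeller: D = 1.897 m, P = 1.33 m (p = P/D = 0.701107); state ← (V=0, rpm=0)
set_airspeed(83.14): V ← 83.14 m/s
set_airspeed(94.18): V ← 94.18 m/s
set_airspeed(31.33): V ← 31.33 m/s
throttle_to(7818): rpm ← 7818
adjust_throttle(-1202): rpm ← 7818 -1202 = 6616
final state: V = 31.33 m/s, rpm = 6616 → n = rpm/60 = 110.266667 rev/s
target J* = 0.6339; solve J* = V/(n·D) for n: n = V/(J*·D) = 31.33/(0.6339 × 1.897) = 26.053874 rev/s
rpm = 60·n = 1563.232453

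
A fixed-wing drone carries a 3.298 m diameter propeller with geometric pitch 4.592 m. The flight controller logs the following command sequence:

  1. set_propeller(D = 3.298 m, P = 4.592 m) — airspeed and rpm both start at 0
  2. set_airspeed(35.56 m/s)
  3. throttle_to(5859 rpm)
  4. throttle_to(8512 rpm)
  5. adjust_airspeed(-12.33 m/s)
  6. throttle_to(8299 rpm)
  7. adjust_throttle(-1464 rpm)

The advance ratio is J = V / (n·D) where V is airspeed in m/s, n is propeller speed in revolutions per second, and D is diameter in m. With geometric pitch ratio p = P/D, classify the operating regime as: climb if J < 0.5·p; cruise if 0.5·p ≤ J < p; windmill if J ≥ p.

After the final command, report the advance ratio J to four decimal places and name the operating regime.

set_propeller: D = 3.298 m, P = 4.592 m (p = P/D = 1.392359); state ← (V=0, rpm=0)
set_airspeed(35.56): V ← 35.56 m/s
throttle_to(5859): rpm ← 5859
throttle_to(8512): rpm ← 8512
adjust_airspeed(-12.33): V ← 35.56 -12.33 = 23.23 m/s
throttle_to(8299): rpm ← 8299
adjust_throttle(-1464): rpm ← 8299 -1464 = 6835
final state: V = 23.23 m/s, rpm = 6835 → n = rpm/60 = 113.916667 rev/s
J = V / (n·D) = 23.23 / (113.916667 × 3.298) = 0.061832
regime bands: climb J<0.6962 | cruise [0.6962, 1.3924) | windmill J≥1.3924
J = 0.0618 → climb

J = 0.0618, regime = climb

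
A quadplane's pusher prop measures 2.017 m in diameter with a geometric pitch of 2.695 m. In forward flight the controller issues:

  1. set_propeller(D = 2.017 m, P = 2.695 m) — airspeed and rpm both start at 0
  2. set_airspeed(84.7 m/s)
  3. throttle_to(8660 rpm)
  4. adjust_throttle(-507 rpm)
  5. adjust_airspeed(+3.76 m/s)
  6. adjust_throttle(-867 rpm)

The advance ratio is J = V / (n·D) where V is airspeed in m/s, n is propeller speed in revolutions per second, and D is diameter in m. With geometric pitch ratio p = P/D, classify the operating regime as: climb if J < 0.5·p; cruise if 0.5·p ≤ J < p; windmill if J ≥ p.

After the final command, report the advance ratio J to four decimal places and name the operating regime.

set_propeller: D = 2.017 m, P = 2.695 m (p = P/D = 1.336143); state ← (V=0, rpm=0)
set_airspeed(84.7): V ← 84.7 m/s
throttle_to(8660): rpm ← 8660
adjust_throttle(-507): rpm ← 8660 -507 = 8153
adjust_airspeed(+3.76): V ← 84.7 +3.76 = 88.46 m/s
adjust_throttle(-867): rpm ← 8153 -867 = 7286
final state: V = 88.46 m/s, rpm = 7286 → n = rpm/60 = 121.433333 rev/s
J = V / (n·D) = 88.46 / (121.433333 × 2.017) = 0.361163
regime bands: climb J<0.6681 | cruise [0.6681, 1.3361) | windmill J≥1.3361
J = 0.3612 → climb

J = 0.3612, regime = climb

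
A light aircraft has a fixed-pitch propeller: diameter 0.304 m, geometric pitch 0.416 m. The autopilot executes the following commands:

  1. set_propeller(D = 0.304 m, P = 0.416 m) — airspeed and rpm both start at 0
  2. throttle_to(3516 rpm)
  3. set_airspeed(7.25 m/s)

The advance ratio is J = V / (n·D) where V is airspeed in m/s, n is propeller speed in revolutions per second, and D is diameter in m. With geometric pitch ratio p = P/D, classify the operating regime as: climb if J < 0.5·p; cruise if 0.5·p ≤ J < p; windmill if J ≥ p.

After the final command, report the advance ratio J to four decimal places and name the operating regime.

set_propeller: D = 0.304 m, P = 0.416 m (p = P/D = 1.368421); state ← (V=0, rpm=0)
throttle_to(3516): rpm ← 3516
set_airspeed(7.25): V ← 7.25 m/s
final state: V = 7.25 m/s, rpm = 3516 → n = rpm/60 = 58.600000 rev/s
J = V / (n·D) = 7.25 / (58.600000 × 0.304) = 0.406974
regime bands: climb J<0.6842 | cruise [0.6842, 1.3684) | windmill J≥1.3684
J = 0.4070 → climb

J = 0.4070, regime = climb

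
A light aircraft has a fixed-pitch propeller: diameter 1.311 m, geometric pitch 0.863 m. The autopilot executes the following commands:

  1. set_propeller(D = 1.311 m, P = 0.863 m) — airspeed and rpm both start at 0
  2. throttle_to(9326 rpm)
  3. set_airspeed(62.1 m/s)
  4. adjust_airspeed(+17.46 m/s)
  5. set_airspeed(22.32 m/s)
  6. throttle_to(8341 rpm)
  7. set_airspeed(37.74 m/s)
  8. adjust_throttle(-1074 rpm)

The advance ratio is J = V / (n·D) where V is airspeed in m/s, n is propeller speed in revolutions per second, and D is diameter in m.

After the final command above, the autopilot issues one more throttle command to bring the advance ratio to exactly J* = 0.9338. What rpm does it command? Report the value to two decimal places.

rpm = 1849.68

set_propeller: D = 1.311 m, P = 0.863 m (p = P/D = 0.658276); state ← (V=0, rpm=0)
throttle_to(9326): rpm ← 9326
set_airspeed(62.1): V ← 62.1 m/s
adjust_airspeed(+17.46): V ← 62.1 +17.46 = 79.56 m/s
set_airspeed(22.32): V ← 22.32 m/s
throttle_to(8341): rpm ← 8341
set_airspeed(37.74): V ← 37.74 m/s
adjust_throttle(-1074): rpm ← 8341 -1074 = 7267
final state: V = 37.74 m/s, rpm = 7267 → n = rpm/60 = 121.116667 rev/s
target J* = 0.9338; solve J* = V/(n·D) for n: n = V/(J*·D) = 37.74/(0.9338 × 1.311) = 30.827999 rev/s
rpm = 60·n = 1849.679933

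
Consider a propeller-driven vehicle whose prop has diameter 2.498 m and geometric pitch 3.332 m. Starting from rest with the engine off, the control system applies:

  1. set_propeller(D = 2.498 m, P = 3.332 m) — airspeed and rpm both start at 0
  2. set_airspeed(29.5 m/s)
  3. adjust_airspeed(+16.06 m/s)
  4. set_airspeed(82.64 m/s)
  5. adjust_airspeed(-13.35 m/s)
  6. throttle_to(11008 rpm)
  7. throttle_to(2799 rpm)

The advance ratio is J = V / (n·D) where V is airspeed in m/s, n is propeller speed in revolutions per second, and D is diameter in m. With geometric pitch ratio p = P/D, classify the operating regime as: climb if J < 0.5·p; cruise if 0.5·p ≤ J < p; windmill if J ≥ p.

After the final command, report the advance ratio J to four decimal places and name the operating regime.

set_propeller: D = 2.498 m, P = 3.332 m (p = P/D = 1.333867); state ← (V=0, rpm=0)
set_airspeed(29.5): V ← 29.5 m/s
adjust_airspeed(+16.06): V ← 29.5 +16.06 = 45.56 m/s
set_airspeed(82.64): V ← 82.64 m/s
adjust_airspeed(-13.35): V ← 82.64 -13.35 = 69.29 m/s
throttle_to(11008): rpm ← 11008
throttle_to(2799): rpm ← 2799
final state: V = 69.29 m/s, rpm = 2799 → n = rpm/60 = 46.650000 rev/s
J = V / (n·D) = 69.29 / (46.650000 × 2.498) = 0.594602
regime bands: climb J<0.6669 | cruise [0.6669, 1.3339) | windmill J≥1.3339
J = 0.5946 → climb

J = 0.5946, regime = climb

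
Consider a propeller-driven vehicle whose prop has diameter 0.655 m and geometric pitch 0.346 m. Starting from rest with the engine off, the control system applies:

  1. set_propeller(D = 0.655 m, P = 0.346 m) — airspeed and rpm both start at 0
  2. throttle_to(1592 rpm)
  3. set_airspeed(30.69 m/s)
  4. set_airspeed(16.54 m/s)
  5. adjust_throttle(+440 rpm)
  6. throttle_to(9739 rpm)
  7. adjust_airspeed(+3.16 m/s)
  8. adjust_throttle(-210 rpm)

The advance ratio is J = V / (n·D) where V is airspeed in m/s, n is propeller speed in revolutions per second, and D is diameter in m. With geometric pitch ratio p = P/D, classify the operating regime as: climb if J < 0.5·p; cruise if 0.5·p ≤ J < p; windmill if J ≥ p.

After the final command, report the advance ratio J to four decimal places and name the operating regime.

set_propeller: D = 0.655 m, P = 0.346 m (p = P/D = 0.528244); state ← (V=0, rpm=0)
throttle_to(1592): rpm ← 1592
set_airspeed(30.69): V ← 30.69 m/s
set_airspeed(16.54): V ← 16.54 m/s
adjust_throttle(+440): rpm ← 1592 +440 = 2032
throttle_to(9739): rpm ← 9739
adjust_airspeed(+3.16): V ← 16.54 +3.16 = 19.7 m/s
adjust_throttle(-210): rpm ← 9739 -210 = 9529
final state: V = 19.7 m/s, rpm = 9529 → n = rpm/60 = 158.816667 rev/s
J = V / (n·D) = 19.7 / (158.816667 × 0.655) = 0.189378
regime bands: climb J<0.2641 | cruise [0.2641, 0.5282) | windmill J≥0.5282
J = 0.1894 → climb

J = 0.1894, regime = climb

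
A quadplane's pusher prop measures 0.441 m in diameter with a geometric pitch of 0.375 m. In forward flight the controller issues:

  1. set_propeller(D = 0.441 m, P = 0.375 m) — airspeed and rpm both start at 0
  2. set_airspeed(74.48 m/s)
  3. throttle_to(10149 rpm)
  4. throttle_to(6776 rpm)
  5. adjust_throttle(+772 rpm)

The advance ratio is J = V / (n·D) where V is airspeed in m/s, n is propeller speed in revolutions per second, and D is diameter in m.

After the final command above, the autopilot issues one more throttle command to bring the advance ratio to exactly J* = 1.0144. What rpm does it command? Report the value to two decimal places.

rpm = 9989.48

set_propeller: D = 0.441 m, P = 0.375 m (p = P/D = 0.850340); state ← (V=0, rpm=0)
set_airspeed(74.48): V ← 74.48 m/s
throttle_to(10149): rpm ← 10149
throttle_to(6776): rpm ← 6776
adjust_throttle(+772): rpm ← 6776 +772 = 7548
final state: V = 74.48 m/s, rpm = 7548 → n = rpm/60 = 125.800000 rev/s
target J* = 1.0144; solve J* = V/(n·D) for n: n = V/(J*·D) = 74.48/(1.0144 × 0.441) = 166.491413 rev/s
rpm = 60·n = 9989.484753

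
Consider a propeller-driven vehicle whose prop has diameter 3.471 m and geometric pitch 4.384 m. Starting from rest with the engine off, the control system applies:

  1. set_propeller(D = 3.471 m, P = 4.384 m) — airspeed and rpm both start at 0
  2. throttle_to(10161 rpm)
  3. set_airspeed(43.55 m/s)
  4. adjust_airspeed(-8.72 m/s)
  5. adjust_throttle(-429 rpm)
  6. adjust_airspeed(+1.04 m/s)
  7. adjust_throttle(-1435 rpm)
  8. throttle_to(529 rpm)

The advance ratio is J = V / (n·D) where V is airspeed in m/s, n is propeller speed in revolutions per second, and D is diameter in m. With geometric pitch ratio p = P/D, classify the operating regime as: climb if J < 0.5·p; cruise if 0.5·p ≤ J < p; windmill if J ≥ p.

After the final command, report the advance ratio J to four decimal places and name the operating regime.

set_propeller: D = 3.471 m, P = 4.384 m (p = P/D = 1.263037); state ← (V=0, rpm=0)
throttle_to(10161): rpm ← 10161
set_airspeed(43.55): V ← 43.55 m/s
adjust_airspeed(-8.72): V ← 43.55 -8.72 = 34.83 m/s
adjust_throttle(-429): rpm ← 10161 -429 = 9732
adjust_airspeed(+1.04): V ← 34.83 +1.04 = 35.87 m/s
adjust_throttle(-1435): rpm ← 9732 -1435 = 8297
throttle_to(529): rpm ← 529
final state: V = 35.87 m/s, rpm = 529 → n = rpm/60 = 8.816667 rev/s
J = V / (n·D) = 35.87 / (8.816667 × 3.471) = 1.172121
regime bands: climb J<0.6315 | cruise [0.6315, 1.2630) | windmill J≥1.2630
J = 1.1721 → cruise

J = 1.1721, regime = cruise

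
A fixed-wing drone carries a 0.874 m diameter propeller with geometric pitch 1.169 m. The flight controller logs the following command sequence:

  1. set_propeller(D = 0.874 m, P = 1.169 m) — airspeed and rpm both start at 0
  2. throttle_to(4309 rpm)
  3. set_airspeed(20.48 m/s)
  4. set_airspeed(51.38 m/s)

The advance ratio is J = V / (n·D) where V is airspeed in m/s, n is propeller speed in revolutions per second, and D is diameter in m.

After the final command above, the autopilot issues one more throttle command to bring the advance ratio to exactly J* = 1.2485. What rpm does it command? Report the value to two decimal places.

set_propeller: D = 0.874 m, P = 1.169 m (p = P/D = 1.337529); state ← (V=0, rpm=0)
throttle_to(4309): rpm ← 4309
set_airspeed(20.48): V ← 20.48 m/s
set_airspeed(51.38): V ← 51.38 m/s
final state: V = 51.38 m/s, rpm = 4309 → n = rpm/60 = 71.816667 rev/s
target J* = 1.2485; solve J* = V/(n·D) for n: n = V/(J*·D) = 51.38/(1.2485 × 0.874) = 47.086252 rev/s
rpm = 60·n = 2825.175107

rpm = 2825.18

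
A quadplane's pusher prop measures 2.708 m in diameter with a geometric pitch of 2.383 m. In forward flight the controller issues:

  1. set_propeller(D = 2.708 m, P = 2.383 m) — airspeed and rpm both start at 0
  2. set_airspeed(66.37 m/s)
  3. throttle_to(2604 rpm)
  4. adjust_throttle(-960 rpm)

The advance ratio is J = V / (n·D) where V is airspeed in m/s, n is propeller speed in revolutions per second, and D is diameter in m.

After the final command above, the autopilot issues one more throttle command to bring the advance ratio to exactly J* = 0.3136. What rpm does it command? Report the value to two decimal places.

set_propeller: D = 2.708 m, P = 2.383 m (p = P/D = 0.879985); state ← (V=0, rpm=0)
set_airspeed(66.37): V ← 66.37 m/s
throttle_to(2604): rpm ← 2604
adjust_throttle(-960): rpm ← 2604 -960 = 1644
final state: V = 66.37 m/s, rpm = 1644 → n = rpm/60 = 27.400000 rev/s
target J* = 0.3136; solve J* = V/(n·D) for n: n = V/(J*·D) = 66.37/(0.3136 × 2.708) = 78.153261 rev/s
rpm = 60·n = 4689.195656

rpm = 4689.20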